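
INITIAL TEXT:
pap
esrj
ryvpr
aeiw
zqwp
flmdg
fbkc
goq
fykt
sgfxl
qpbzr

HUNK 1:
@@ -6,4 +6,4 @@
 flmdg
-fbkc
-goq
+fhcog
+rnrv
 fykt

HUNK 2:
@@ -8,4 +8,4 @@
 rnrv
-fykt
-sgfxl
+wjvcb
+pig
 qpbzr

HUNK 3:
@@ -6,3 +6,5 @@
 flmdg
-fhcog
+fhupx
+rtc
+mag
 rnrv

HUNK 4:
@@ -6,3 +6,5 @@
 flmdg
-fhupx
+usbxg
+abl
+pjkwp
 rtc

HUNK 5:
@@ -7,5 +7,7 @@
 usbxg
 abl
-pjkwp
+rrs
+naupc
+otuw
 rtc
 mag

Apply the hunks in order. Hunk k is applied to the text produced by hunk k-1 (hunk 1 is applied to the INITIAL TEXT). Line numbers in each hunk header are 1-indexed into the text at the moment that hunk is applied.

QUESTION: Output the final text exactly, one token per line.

Hunk 1: at line 6 remove [fbkc,goq] add [fhcog,rnrv] -> 11 lines: pap esrj ryvpr aeiw zqwp flmdg fhcog rnrv fykt sgfxl qpbzr
Hunk 2: at line 8 remove [fykt,sgfxl] add [wjvcb,pig] -> 11 lines: pap esrj ryvpr aeiw zqwp flmdg fhcog rnrv wjvcb pig qpbzr
Hunk 3: at line 6 remove [fhcog] add [fhupx,rtc,mag] -> 13 lines: pap esrj ryvpr aeiw zqwp flmdg fhupx rtc mag rnrv wjvcb pig qpbzr
Hunk 4: at line 6 remove [fhupx] add [usbxg,abl,pjkwp] -> 15 lines: pap esrj ryvpr aeiw zqwp flmdg usbxg abl pjkwp rtc mag rnrv wjvcb pig qpbzr
Hunk 5: at line 7 remove [pjkwp] add [rrs,naupc,otuw] -> 17 lines: pap esrj ryvpr aeiw zqwp flmdg usbxg abl rrs naupc otuw rtc mag rnrv wjvcb pig qpbzr

Answer: pap
esrj
ryvpr
aeiw
zqwp
flmdg
usbxg
abl
rrs
naupc
otuw
rtc
mag
rnrv
wjvcb
pig
qpbzr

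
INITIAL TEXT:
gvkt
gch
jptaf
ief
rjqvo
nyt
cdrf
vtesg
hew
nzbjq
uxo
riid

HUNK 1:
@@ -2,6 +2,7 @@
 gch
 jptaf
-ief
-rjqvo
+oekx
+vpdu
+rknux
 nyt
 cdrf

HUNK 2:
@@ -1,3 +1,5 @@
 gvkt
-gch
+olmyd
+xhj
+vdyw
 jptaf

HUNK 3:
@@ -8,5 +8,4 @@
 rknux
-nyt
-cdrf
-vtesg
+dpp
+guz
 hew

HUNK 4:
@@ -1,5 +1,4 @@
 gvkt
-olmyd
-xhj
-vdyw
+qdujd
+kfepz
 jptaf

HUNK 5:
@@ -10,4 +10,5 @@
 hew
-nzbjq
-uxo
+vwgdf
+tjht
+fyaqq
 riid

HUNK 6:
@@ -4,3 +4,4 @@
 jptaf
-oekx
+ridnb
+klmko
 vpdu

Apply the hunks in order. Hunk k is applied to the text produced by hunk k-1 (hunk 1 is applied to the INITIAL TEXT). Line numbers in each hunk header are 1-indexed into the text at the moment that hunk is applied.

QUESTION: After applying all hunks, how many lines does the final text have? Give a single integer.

Answer: 15

Derivation:
Hunk 1: at line 2 remove [ief,rjqvo] add [oekx,vpdu,rknux] -> 13 lines: gvkt gch jptaf oekx vpdu rknux nyt cdrf vtesg hew nzbjq uxo riid
Hunk 2: at line 1 remove [gch] add [olmyd,xhj,vdyw] -> 15 lines: gvkt olmyd xhj vdyw jptaf oekx vpdu rknux nyt cdrf vtesg hew nzbjq uxo riid
Hunk 3: at line 8 remove [nyt,cdrf,vtesg] add [dpp,guz] -> 14 lines: gvkt olmyd xhj vdyw jptaf oekx vpdu rknux dpp guz hew nzbjq uxo riid
Hunk 4: at line 1 remove [olmyd,xhj,vdyw] add [qdujd,kfepz] -> 13 lines: gvkt qdujd kfepz jptaf oekx vpdu rknux dpp guz hew nzbjq uxo riid
Hunk 5: at line 10 remove [nzbjq,uxo] add [vwgdf,tjht,fyaqq] -> 14 lines: gvkt qdujd kfepz jptaf oekx vpdu rknux dpp guz hew vwgdf tjht fyaqq riid
Hunk 6: at line 4 remove [oekx] add [ridnb,klmko] -> 15 lines: gvkt qdujd kfepz jptaf ridnb klmko vpdu rknux dpp guz hew vwgdf tjht fyaqq riid
Final line count: 15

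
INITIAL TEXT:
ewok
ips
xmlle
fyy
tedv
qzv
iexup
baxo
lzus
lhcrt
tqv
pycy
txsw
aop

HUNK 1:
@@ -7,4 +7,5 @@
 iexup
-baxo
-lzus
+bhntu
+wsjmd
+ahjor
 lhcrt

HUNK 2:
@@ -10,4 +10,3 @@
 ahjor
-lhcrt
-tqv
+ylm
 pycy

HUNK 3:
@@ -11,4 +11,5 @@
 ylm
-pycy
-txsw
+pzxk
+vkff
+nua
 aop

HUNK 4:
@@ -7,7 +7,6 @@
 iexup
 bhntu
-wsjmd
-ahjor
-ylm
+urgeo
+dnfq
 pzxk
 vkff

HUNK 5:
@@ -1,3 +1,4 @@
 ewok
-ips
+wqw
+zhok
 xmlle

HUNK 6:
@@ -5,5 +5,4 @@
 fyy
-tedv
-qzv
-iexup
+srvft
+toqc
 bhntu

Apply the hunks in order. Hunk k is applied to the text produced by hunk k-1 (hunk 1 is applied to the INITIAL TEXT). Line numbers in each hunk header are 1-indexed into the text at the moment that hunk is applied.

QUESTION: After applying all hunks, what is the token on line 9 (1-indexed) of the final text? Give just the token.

Hunk 1: at line 7 remove [baxo,lzus] add [bhntu,wsjmd,ahjor] -> 15 lines: ewok ips xmlle fyy tedv qzv iexup bhntu wsjmd ahjor lhcrt tqv pycy txsw aop
Hunk 2: at line 10 remove [lhcrt,tqv] add [ylm] -> 14 lines: ewok ips xmlle fyy tedv qzv iexup bhntu wsjmd ahjor ylm pycy txsw aop
Hunk 3: at line 11 remove [pycy,txsw] add [pzxk,vkff,nua] -> 15 lines: ewok ips xmlle fyy tedv qzv iexup bhntu wsjmd ahjor ylm pzxk vkff nua aop
Hunk 4: at line 7 remove [wsjmd,ahjor,ylm] add [urgeo,dnfq] -> 14 lines: ewok ips xmlle fyy tedv qzv iexup bhntu urgeo dnfq pzxk vkff nua aop
Hunk 5: at line 1 remove [ips] add [wqw,zhok] -> 15 lines: ewok wqw zhok xmlle fyy tedv qzv iexup bhntu urgeo dnfq pzxk vkff nua aop
Hunk 6: at line 5 remove [tedv,qzv,iexup] add [srvft,toqc] -> 14 lines: ewok wqw zhok xmlle fyy srvft toqc bhntu urgeo dnfq pzxk vkff nua aop
Final line 9: urgeo

Answer: urgeo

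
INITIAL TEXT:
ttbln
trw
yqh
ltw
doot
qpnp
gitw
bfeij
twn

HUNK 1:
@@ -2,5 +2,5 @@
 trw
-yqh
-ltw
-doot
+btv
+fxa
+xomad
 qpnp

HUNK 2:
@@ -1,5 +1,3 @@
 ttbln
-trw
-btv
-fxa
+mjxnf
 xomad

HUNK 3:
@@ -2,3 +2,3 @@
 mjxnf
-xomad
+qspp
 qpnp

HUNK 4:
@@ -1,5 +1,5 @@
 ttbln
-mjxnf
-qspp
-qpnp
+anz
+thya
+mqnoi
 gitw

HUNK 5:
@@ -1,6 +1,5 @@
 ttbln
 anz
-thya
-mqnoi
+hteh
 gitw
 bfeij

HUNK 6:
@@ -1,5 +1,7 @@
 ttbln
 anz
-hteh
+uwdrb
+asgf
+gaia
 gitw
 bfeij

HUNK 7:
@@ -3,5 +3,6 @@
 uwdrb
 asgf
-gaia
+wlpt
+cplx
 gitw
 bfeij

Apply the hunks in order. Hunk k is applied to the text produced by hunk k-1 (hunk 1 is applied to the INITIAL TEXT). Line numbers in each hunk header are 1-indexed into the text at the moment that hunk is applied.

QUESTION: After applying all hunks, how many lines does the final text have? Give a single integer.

Answer: 9

Derivation:
Hunk 1: at line 2 remove [yqh,ltw,doot] add [btv,fxa,xomad] -> 9 lines: ttbln trw btv fxa xomad qpnp gitw bfeij twn
Hunk 2: at line 1 remove [trw,btv,fxa] add [mjxnf] -> 7 lines: ttbln mjxnf xomad qpnp gitw bfeij twn
Hunk 3: at line 2 remove [xomad] add [qspp] -> 7 lines: ttbln mjxnf qspp qpnp gitw bfeij twn
Hunk 4: at line 1 remove [mjxnf,qspp,qpnp] add [anz,thya,mqnoi] -> 7 lines: ttbln anz thya mqnoi gitw bfeij twn
Hunk 5: at line 1 remove [thya,mqnoi] add [hteh] -> 6 lines: ttbln anz hteh gitw bfeij twn
Hunk 6: at line 1 remove [hteh] add [uwdrb,asgf,gaia] -> 8 lines: ttbln anz uwdrb asgf gaia gitw bfeij twn
Hunk 7: at line 3 remove [gaia] add [wlpt,cplx] -> 9 lines: ttbln anz uwdrb asgf wlpt cplx gitw bfeij twn
Final line count: 9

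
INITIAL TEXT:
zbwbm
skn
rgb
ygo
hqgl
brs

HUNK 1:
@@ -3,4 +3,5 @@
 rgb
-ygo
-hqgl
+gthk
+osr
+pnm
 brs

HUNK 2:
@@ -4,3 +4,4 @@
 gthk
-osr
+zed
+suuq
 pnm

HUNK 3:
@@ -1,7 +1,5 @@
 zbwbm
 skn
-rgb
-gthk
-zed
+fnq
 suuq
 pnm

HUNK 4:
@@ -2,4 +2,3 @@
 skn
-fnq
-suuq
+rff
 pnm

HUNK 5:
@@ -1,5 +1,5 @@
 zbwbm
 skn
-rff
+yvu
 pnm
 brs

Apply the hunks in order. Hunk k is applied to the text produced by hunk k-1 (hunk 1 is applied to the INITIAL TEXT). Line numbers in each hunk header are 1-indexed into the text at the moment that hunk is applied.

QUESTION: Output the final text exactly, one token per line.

Answer: zbwbm
skn
yvu
pnm
brs

Derivation:
Hunk 1: at line 3 remove [ygo,hqgl] add [gthk,osr,pnm] -> 7 lines: zbwbm skn rgb gthk osr pnm brs
Hunk 2: at line 4 remove [osr] add [zed,suuq] -> 8 lines: zbwbm skn rgb gthk zed suuq pnm brs
Hunk 3: at line 1 remove [rgb,gthk,zed] add [fnq] -> 6 lines: zbwbm skn fnq suuq pnm brs
Hunk 4: at line 2 remove [fnq,suuq] add [rff] -> 5 lines: zbwbm skn rff pnm brs
Hunk 5: at line 1 remove [rff] add [yvu] -> 5 lines: zbwbm skn yvu pnm brs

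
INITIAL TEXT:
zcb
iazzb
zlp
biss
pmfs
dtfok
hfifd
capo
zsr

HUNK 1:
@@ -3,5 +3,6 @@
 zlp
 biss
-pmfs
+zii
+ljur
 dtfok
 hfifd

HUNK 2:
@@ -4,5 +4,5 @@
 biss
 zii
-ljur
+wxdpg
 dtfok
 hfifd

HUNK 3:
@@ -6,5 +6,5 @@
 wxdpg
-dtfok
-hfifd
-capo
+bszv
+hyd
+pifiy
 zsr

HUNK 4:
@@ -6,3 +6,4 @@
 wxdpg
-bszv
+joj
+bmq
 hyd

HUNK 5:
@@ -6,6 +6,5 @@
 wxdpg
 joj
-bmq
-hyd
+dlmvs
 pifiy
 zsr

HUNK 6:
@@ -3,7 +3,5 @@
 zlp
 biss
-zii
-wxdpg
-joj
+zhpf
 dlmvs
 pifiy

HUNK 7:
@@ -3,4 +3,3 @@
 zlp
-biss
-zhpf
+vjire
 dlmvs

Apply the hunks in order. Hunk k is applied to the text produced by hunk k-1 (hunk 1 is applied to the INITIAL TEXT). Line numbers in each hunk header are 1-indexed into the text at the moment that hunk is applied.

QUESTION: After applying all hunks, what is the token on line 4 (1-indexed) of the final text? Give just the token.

Hunk 1: at line 3 remove [pmfs] add [zii,ljur] -> 10 lines: zcb iazzb zlp biss zii ljur dtfok hfifd capo zsr
Hunk 2: at line 4 remove [ljur] add [wxdpg] -> 10 lines: zcb iazzb zlp biss zii wxdpg dtfok hfifd capo zsr
Hunk 3: at line 6 remove [dtfok,hfifd,capo] add [bszv,hyd,pifiy] -> 10 lines: zcb iazzb zlp biss zii wxdpg bszv hyd pifiy zsr
Hunk 4: at line 6 remove [bszv] add [joj,bmq] -> 11 lines: zcb iazzb zlp biss zii wxdpg joj bmq hyd pifiy zsr
Hunk 5: at line 6 remove [bmq,hyd] add [dlmvs] -> 10 lines: zcb iazzb zlp biss zii wxdpg joj dlmvs pifiy zsr
Hunk 6: at line 3 remove [zii,wxdpg,joj] add [zhpf] -> 8 lines: zcb iazzb zlp biss zhpf dlmvs pifiy zsr
Hunk 7: at line 3 remove [biss,zhpf] add [vjire] -> 7 lines: zcb iazzb zlp vjire dlmvs pifiy zsr
Final line 4: vjire

Answer: vjire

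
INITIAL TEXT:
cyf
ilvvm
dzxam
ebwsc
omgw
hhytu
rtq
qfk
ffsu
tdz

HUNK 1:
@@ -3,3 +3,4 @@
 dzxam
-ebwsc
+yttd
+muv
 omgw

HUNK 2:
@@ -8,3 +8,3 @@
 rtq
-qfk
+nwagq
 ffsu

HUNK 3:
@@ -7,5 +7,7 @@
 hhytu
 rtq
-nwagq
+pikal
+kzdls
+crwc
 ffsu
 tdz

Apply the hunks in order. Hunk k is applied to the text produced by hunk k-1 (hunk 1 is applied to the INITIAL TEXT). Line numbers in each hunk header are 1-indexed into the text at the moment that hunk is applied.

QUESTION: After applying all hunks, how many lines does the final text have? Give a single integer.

Hunk 1: at line 3 remove [ebwsc] add [yttd,muv] -> 11 lines: cyf ilvvm dzxam yttd muv omgw hhytu rtq qfk ffsu tdz
Hunk 2: at line 8 remove [qfk] add [nwagq] -> 11 lines: cyf ilvvm dzxam yttd muv omgw hhytu rtq nwagq ffsu tdz
Hunk 3: at line 7 remove [nwagq] add [pikal,kzdls,crwc] -> 13 lines: cyf ilvvm dzxam yttd muv omgw hhytu rtq pikal kzdls crwc ffsu tdz
Final line count: 13

Answer: 13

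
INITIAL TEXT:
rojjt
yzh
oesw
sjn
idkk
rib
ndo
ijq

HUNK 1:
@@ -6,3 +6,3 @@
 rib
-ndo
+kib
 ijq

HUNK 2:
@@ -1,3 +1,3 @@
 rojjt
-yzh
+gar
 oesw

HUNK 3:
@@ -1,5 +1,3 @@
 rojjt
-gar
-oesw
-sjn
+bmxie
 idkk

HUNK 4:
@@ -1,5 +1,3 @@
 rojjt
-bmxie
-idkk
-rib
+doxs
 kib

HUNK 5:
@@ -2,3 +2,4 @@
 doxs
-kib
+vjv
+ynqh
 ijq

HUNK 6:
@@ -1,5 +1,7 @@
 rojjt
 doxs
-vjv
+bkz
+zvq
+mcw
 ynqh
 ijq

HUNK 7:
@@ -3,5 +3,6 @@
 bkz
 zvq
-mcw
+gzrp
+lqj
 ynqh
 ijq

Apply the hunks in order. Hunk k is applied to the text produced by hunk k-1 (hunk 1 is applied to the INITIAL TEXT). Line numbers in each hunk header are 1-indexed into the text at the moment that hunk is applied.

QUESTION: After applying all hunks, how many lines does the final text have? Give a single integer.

Hunk 1: at line 6 remove [ndo] add [kib] -> 8 lines: rojjt yzh oesw sjn idkk rib kib ijq
Hunk 2: at line 1 remove [yzh] add [gar] -> 8 lines: rojjt gar oesw sjn idkk rib kib ijq
Hunk 3: at line 1 remove [gar,oesw,sjn] add [bmxie] -> 6 lines: rojjt bmxie idkk rib kib ijq
Hunk 4: at line 1 remove [bmxie,idkk,rib] add [doxs] -> 4 lines: rojjt doxs kib ijq
Hunk 5: at line 2 remove [kib] add [vjv,ynqh] -> 5 lines: rojjt doxs vjv ynqh ijq
Hunk 6: at line 1 remove [vjv] add [bkz,zvq,mcw] -> 7 lines: rojjt doxs bkz zvq mcw ynqh ijq
Hunk 7: at line 3 remove [mcw] add [gzrp,lqj] -> 8 lines: rojjt doxs bkz zvq gzrp lqj ynqh ijq
Final line count: 8

Answer: 8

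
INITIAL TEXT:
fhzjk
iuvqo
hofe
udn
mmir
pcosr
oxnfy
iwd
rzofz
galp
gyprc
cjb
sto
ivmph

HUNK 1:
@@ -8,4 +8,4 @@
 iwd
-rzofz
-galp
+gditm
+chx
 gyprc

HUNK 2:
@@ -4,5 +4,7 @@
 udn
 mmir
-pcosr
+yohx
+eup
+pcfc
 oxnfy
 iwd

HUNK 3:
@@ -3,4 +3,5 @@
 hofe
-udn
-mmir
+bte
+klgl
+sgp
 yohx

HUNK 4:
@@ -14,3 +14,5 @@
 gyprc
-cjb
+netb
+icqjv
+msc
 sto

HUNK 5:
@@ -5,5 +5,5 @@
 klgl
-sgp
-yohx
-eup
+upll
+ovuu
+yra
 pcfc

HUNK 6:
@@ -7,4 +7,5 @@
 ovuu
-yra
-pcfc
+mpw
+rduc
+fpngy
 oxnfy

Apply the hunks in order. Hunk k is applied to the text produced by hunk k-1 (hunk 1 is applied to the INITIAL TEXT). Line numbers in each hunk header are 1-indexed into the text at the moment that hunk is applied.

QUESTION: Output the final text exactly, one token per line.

Hunk 1: at line 8 remove [rzofz,galp] add [gditm,chx] -> 14 lines: fhzjk iuvqo hofe udn mmir pcosr oxnfy iwd gditm chx gyprc cjb sto ivmph
Hunk 2: at line 4 remove [pcosr] add [yohx,eup,pcfc] -> 16 lines: fhzjk iuvqo hofe udn mmir yohx eup pcfc oxnfy iwd gditm chx gyprc cjb sto ivmph
Hunk 3: at line 3 remove [udn,mmir] add [bte,klgl,sgp] -> 17 lines: fhzjk iuvqo hofe bte klgl sgp yohx eup pcfc oxnfy iwd gditm chx gyprc cjb sto ivmph
Hunk 4: at line 14 remove [cjb] add [netb,icqjv,msc] -> 19 lines: fhzjk iuvqo hofe bte klgl sgp yohx eup pcfc oxnfy iwd gditm chx gyprc netb icqjv msc sto ivmph
Hunk 5: at line 5 remove [sgp,yohx,eup] add [upll,ovuu,yra] -> 19 lines: fhzjk iuvqo hofe bte klgl upll ovuu yra pcfc oxnfy iwd gditm chx gyprc netb icqjv msc sto ivmph
Hunk 6: at line 7 remove [yra,pcfc] add [mpw,rduc,fpngy] -> 20 lines: fhzjk iuvqo hofe bte klgl upll ovuu mpw rduc fpngy oxnfy iwd gditm chx gyprc netb icqjv msc sto ivmph

Answer: fhzjk
iuvqo
hofe
bte
klgl
upll
ovuu
mpw
rduc
fpngy
oxnfy
iwd
gditm
chx
gyprc
netb
icqjv
msc
sto
ivmph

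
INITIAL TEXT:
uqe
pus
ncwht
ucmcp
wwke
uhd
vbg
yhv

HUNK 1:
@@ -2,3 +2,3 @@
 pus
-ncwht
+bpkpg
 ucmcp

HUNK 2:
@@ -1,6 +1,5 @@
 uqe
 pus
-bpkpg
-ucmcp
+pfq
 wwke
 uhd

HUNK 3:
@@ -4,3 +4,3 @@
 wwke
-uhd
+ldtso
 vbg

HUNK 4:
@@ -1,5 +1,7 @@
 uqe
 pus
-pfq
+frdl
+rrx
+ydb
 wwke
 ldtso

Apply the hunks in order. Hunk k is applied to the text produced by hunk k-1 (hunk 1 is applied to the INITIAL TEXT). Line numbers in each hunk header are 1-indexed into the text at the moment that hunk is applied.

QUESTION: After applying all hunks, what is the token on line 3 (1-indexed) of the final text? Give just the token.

Answer: frdl

Derivation:
Hunk 1: at line 2 remove [ncwht] add [bpkpg] -> 8 lines: uqe pus bpkpg ucmcp wwke uhd vbg yhv
Hunk 2: at line 1 remove [bpkpg,ucmcp] add [pfq] -> 7 lines: uqe pus pfq wwke uhd vbg yhv
Hunk 3: at line 4 remove [uhd] add [ldtso] -> 7 lines: uqe pus pfq wwke ldtso vbg yhv
Hunk 4: at line 1 remove [pfq] add [frdl,rrx,ydb] -> 9 lines: uqe pus frdl rrx ydb wwke ldtso vbg yhv
Final line 3: frdl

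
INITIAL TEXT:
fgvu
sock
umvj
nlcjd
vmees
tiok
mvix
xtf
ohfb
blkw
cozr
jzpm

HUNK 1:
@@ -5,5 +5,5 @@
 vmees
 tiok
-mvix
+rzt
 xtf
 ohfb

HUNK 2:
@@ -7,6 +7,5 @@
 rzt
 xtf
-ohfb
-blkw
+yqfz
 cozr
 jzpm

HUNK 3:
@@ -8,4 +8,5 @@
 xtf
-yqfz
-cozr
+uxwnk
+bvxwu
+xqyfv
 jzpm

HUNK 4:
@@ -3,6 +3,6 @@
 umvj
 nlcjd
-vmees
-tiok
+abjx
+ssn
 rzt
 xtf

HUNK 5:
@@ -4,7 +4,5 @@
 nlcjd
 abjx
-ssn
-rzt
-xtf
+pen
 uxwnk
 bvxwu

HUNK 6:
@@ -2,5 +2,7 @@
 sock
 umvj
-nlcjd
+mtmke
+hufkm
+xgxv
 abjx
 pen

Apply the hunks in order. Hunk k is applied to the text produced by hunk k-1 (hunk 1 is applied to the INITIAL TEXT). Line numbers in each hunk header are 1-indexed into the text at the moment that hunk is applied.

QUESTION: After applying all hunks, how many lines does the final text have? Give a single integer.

Hunk 1: at line 5 remove [mvix] add [rzt] -> 12 lines: fgvu sock umvj nlcjd vmees tiok rzt xtf ohfb blkw cozr jzpm
Hunk 2: at line 7 remove [ohfb,blkw] add [yqfz] -> 11 lines: fgvu sock umvj nlcjd vmees tiok rzt xtf yqfz cozr jzpm
Hunk 3: at line 8 remove [yqfz,cozr] add [uxwnk,bvxwu,xqyfv] -> 12 lines: fgvu sock umvj nlcjd vmees tiok rzt xtf uxwnk bvxwu xqyfv jzpm
Hunk 4: at line 3 remove [vmees,tiok] add [abjx,ssn] -> 12 lines: fgvu sock umvj nlcjd abjx ssn rzt xtf uxwnk bvxwu xqyfv jzpm
Hunk 5: at line 4 remove [ssn,rzt,xtf] add [pen] -> 10 lines: fgvu sock umvj nlcjd abjx pen uxwnk bvxwu xqyfv jzpm
Hunk 6: at line 2 remove [nlcjd] add [mtmke,hufkm,xgxv] -> 12 lines: fgvu sock umvj mtmke hufkm xgxv abjx pen uxwnk bvxwu xqyfv jzpm
Final line count: 12

Answer: 12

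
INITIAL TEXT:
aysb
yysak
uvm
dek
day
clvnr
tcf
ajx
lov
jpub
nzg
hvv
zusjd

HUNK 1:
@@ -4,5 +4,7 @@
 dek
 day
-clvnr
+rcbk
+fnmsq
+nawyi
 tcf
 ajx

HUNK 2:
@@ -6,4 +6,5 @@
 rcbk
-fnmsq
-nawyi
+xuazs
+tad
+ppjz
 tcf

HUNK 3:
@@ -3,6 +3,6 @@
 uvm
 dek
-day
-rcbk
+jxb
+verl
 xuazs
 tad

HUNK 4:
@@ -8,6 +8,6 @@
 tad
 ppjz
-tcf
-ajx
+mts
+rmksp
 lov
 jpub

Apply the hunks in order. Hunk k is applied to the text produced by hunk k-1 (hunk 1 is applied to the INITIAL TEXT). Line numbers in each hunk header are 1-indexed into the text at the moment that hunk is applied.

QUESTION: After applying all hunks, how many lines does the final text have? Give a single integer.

Answer: 16

Derivation:
Hunk 1: at line 4 remove [clvnr] add [rcbk,fnmsq,nawyi] -> 15 lines: aysb yysak uvm dek day rcbk fnmsq nawyi tcf ajx lov jpub nzg hvv zusjd
Hunk 2: at line 6 remove [fnmsq,nawyi] add [xuazs,tad,ppjz] -> 16 lines: aysb yysak uvm dek day rcbk xuazs tad ppjz tcf ajx lov jpub nzg hvv zusjd
Hunk 3: at line 3 remove [day,rcbk] add [jxb,verl] -> 16 lines: aysb yysak uvm dek jxb verl xuazs tad ppjz tcf ajx lov jpub nzg hvv zusjd
Hunk 4: at line 8 remove [tcf,ajx] add [mts,rmksp] -> 16 lines: aysb yysak uvm dek jxb verl xuazs tad ppjz mts rmksp lov jpub nzg hvv zusjd
Final line count: 16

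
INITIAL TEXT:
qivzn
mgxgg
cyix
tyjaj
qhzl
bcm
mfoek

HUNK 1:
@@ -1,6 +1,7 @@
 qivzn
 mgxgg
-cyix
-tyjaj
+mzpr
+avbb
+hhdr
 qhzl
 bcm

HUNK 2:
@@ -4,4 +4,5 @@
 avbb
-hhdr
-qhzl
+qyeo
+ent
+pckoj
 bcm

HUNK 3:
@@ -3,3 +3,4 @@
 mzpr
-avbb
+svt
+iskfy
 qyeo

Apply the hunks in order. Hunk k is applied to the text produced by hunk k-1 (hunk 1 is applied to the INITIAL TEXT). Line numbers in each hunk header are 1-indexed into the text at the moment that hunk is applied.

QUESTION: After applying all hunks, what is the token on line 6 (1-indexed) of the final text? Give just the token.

Hunk 1: at line 1 remove [cyix,tyjaj] add [mzpr,avbb,hhdr] -> 8 lines: qivzn mgxgg mzpr avbb hhdr qhzl bcm mfoek
Hunk 2: at line 4 remove [hhdr,qhzl] add [qyeo,ent,pckoj] -> 9 lines: qivzn mgxgg mzpr avbb qyeo ent pckoj bcm mfoek
Hunk 3: at line 3 remove [avbb] add [svt,iskfy] -> 10 lines: qivzn mgxgg mzpr svt iskfy qyeo ent pckoj bcm mfoek
Final line 6: qyeo

Answer: qyeo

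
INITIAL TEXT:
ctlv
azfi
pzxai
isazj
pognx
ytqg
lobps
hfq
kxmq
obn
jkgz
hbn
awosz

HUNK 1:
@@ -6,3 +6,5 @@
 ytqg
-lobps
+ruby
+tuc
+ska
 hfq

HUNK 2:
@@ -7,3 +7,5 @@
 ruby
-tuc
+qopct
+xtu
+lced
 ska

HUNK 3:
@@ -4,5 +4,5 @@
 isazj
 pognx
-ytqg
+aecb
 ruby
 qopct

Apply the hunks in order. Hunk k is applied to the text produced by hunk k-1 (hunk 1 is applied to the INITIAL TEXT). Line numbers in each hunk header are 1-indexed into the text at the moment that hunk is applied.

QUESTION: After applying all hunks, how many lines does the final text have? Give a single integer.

Answer: 17

Derivation:
Hunk 1: at line 6 remove [lobps] add [ruby,tuc,ska] -> 15 lines: ctlv azfi pzxai isazj pognx ytqg ruby tuc ska hfq kxmq obn jkgz hbn awosz
Hunk 2: at line 7 remove [tuc] add [qopct,xtu,lced] -> 17 lines: ctlv azfi pzxai isazj pognx ytqg ruby qopct xtu lced ska hfq kxmq obn jkgz hbn awosz
Hunk 3: at line 4 remove [ytqg] add [aecb] -> 17 lines: ctlv azfi pzxai isazj pognx aecb ruby qopct xtu lced ska hfq kxmq obn jkgz hbn awosz
Final line count: 17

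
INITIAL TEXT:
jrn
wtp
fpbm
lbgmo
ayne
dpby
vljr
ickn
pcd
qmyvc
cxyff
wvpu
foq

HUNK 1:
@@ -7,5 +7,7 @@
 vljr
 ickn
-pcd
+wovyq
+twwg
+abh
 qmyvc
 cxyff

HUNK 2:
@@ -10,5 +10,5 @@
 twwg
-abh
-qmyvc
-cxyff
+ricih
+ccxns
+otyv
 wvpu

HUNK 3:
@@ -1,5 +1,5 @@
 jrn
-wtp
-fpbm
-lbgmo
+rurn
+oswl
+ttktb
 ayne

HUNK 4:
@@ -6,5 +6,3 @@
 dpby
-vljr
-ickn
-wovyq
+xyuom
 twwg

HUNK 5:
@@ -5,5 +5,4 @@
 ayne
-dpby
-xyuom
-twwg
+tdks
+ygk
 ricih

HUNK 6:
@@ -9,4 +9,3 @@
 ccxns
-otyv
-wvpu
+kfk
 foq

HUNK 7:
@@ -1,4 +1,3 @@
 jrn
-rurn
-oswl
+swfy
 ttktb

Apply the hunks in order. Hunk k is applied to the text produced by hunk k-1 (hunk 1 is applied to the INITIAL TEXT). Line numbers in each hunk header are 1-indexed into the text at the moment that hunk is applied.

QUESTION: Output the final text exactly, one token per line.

Hunk 1: at line 7 remove [pcd] add [wovyq,twwg,abh] -> 15 lines: jrn wtp fpbm lbgmo ayne dpby vljr ickn wovyq twwg abh qmyvc cxyff wvpu foq
Hunk 2: at line 10 remove [abh,qmyvc,cxyff] add [ricih,ccxns,otyv] -> 15 lines: jrn wtp fpbm lbgmo ayne dpby vljr ickn wovyq twwg ricih ccxns otyv wvpu foq
Hunk 3: at line 1 remove [wtp,fpbm,lbgmo] add [rurn,oswl,ttktb] -> 15 lines: jrn rurn oswl ttktb ayne dpby vljr ickn wovyq twwg ricih ccxns otyv wvpu foq
Hunk 4: at line 6 remove [vljr,ickn,wovyq] add [xyuom] -> 13 lines: jrn rurn oswl ttktb ayne dpby xyuom twwg ricih ccxns otyv wvpu foq
Hunk 5: at line 5 remove [dpby,xyuom,twwg] add [tdks,ygk] -> 12 lines: jrn rurn oswl ttktb ayne tdks ygk ricih ccxns otyv wvpu foq
Hunk 6: at line 9 remove [otyv,wvpu] add [kfk] -> 11 lines: jrn rurn oswl ttktb ayne tdks ygk ricih ccxns kfk foq
Hunk 7: at line 1 remove [rurn,oswl] add [swfy] -> 10 lines: jrn swfy ttktb ayne tdks ygk ricih ccxns kfk foq

Answer: jrn
swfy
ttktb
ayne
tdks
ygk
ricih
ccxns
kfk
foq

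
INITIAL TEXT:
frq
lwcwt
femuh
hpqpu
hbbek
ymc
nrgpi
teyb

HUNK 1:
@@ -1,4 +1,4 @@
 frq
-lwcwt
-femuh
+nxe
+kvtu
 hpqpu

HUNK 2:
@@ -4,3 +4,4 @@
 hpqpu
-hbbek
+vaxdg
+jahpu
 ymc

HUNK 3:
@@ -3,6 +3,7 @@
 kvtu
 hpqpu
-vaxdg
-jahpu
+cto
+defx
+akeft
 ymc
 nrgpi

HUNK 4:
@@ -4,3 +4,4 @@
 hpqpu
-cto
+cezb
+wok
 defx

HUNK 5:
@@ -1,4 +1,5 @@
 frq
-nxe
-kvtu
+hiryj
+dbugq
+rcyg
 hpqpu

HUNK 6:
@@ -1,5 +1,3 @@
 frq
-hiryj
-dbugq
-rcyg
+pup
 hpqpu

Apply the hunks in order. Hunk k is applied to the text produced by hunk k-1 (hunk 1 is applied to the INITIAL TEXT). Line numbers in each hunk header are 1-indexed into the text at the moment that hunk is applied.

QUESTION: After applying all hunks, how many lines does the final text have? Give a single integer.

Answer: 10

Derivation:
Hunk 1: at line 1 remove [lwcwt,femuh] add [nxe,kvtu] -> 8 lines: frq nxe kvtu hpqpu hbbek ymc nrgpi teyb
Hunk 2: at line 4 remove [hbbek] add [vaxdg,jahpu] -> 9 lines: frq nxe kvtu hpqpu vaxdg jahpu ymc nrgpi teyb
Hunk 3: at line 3 remove [vaxdg,jahpu] add [cto,defx,akeft] -> 10 lines: frq nxe kvtu hpqpu cto defx akeft ymc nrgpi teyb
Hunk 4: at line 4 remove [cto] add [cezb,wok] -> 11 lines: frq nxe kvtu hpqpu cezb wok defx akeft ymc nrgpi teyb
Hunk 5: at line 1 remove [nxe,kvtu] add [hiryj,dbugq,rcyg] -> 12 lines: frq hiryj dbugq rcyg hpqpu cezb wok defx akeft ymc nrgpi teyb
Hunk 6: at line 1 remove [hiryj,dbugq,rcyg] add [pup] -> 10 lines: frq pup hpqpu cezb wok defx akeft ymc nrgpi teyb
Final line count: 10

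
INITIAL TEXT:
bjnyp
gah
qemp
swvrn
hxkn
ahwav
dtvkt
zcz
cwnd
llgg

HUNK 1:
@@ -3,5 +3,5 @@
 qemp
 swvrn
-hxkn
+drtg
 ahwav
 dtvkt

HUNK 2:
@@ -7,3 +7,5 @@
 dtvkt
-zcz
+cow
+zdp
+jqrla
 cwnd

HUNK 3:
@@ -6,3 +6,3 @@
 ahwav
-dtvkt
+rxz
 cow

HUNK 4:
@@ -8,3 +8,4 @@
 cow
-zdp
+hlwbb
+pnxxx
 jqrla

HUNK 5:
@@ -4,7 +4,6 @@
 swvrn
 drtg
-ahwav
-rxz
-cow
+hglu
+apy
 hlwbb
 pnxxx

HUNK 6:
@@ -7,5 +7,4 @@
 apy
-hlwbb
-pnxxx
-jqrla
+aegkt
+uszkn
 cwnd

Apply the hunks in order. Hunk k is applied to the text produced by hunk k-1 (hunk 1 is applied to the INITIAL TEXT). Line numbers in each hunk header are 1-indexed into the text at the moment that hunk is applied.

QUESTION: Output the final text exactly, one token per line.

Answer: bjnyp
gah
qemp
swvrn
drtg
hglu
apy
aegkt
uszkn
cwnd
llgg

Derivation:
Hunk 1: at line 3 remove [hxkn] add [drtg] -> 10 lines: bjnyp gah qemp swvrn drtg ahwav dtvkt zcz cwnd llgg
Hunk 2: at line 7 remove [zcz] add [cow,zdp,jqrla] -> 12 lines: bjnyp gah qemp swvrn drtg ahwav dtvkt cow zdp jqrla cwnd llgg
Hunk 3: at line 6 remove [dtvkt] add [rxz] -> 12 lines: bjnyp gah qemp swvrn drtg ahwav rxz cow zdp jqrla cwnd llgg
Hunk 4: at line 8 remove [zdp] add [hlwbb,pnxxx] -> 13 lines: bjnyp gah qemp swvrn drtg ahwav rxz cow hlwbb pnxxx jqrla cwnd llgg
Hunk 5: at line 4 remove [ahwav,rxz,cow] add [hglu,apy] -> 12 lines: bjnyp gah qemp swvrn drtg hglu apy hlwbb pnxxx jqrla cwnd llgg
Hunk 6: at line 7 remove [hlwbb,pnxxx,jqrla] add [aegkt,uszkn] -> 11 lines: bjnyp gah qemp swvrn drtg hglu apy aegkt uszkn cwnd llgg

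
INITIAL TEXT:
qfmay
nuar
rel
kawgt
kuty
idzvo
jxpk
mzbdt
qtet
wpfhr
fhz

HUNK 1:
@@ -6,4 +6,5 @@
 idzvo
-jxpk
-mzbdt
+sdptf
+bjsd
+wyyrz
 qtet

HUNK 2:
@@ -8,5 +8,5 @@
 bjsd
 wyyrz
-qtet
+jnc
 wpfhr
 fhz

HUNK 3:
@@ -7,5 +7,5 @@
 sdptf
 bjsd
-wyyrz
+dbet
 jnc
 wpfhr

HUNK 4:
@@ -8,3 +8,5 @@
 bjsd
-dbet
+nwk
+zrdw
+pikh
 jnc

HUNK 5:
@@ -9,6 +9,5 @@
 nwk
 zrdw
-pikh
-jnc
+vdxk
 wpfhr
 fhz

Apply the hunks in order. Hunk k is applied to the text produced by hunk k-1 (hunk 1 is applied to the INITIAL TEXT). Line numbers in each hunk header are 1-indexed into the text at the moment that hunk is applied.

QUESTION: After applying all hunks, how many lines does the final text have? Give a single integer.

Answer: 13

Derivation:
Hunk 1: at line 6 remove [jxpk,mzbdt] add [sdptf,bjsd,wyyrz] -> 12 lines: qfmay nuar rel kawgt kuty idzvo sdptf bjsd wyyrz qtet wpfhr fhz
Hunk 2: at line 8 remove [qtet] add [jnc] -> 12 lines: qfmay nuar rel kawgt kuty idzvo sdptf bjsd wyyrz jnc wpfhr fhz
Hunk 3: at line 7 remove [wyyrz] add [dbet] -> 12 lines: qfmay nuar rel kawgt kuty idzvo sdptf bjsd dbet jnc wpfhr fhz
Hunk 4: at line 8 remove [dbet] add [nwk,zrdw,pikh] -> 14 lines: qfmay nuar rel kawgt kuty idzvo sdptf bjsd nwk zrdw pikh jnc wpfhr fhz
Hunk 5: at line 9 remove [pikh,jnc] add [vdxk] -> 13 lines: qfmay nuar rel kawgt kuty idzvo sdptf bjsd nwk zrdw vdxk wpfhr fhz
Final line count: 13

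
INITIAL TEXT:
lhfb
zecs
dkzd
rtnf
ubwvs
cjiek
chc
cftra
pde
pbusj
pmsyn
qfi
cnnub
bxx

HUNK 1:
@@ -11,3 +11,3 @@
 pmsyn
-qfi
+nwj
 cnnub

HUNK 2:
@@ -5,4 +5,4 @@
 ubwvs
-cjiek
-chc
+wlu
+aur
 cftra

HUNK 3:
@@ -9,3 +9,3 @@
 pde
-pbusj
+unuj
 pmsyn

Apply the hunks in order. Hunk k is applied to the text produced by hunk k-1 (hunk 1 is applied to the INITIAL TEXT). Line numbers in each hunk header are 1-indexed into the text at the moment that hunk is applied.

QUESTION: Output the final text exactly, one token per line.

Hunk 1: at line 11 remove [qfi] add [nwj] -> 14 lines: lhfb zecs dkzd rtnf ubwvs cjiek chc cftra pde pbusj pmsyn nwj cnnub bxx
Hunk 2: at line 5 remove [cjiek,chc] add [wlu,aur] -> 14 lines: lhfb zecs dkzd rtnf ubwvs wlu aur cftra pde pbusj pmsyn nwj cnnub bxx
Hunk 3: at line 9 remove [pbusj] add [unuj] -> 14 lines: lhfb zecs dkzd rtnf ubwvs wlu aur cftra pde unuj pmsyn nwj cnnub bxx

Answer: lhfb
zecs
dkzd
rtnf
ubwvs
wlu
aur
cftra
pde
unuj
pmsyn
nwj
cnnub
bxx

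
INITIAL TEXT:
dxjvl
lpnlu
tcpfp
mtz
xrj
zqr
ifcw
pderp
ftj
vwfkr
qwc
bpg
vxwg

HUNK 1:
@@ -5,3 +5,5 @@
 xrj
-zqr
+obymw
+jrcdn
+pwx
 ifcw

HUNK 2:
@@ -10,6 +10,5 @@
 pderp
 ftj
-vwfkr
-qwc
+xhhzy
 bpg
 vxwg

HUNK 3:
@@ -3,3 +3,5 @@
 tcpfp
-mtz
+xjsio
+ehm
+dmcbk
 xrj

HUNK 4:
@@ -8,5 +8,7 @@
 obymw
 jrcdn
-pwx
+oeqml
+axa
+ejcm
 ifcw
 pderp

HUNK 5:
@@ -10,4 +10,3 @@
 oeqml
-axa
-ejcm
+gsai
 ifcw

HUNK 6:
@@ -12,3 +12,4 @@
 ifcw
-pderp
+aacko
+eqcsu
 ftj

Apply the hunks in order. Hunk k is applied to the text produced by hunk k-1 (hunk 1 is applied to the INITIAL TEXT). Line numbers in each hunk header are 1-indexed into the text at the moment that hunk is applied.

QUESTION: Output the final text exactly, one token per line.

Answer: dxjvl
lpnlu
tcpfp
xjsio
ehm
dmcbk
xrj
obymw
jrcdn
oeqml
gsai
ifcw
aacko
eqcsu
ftj
xhhzy
bpg
vxwg

Derivation:
Hunk 1: at line 5 remove [zqr] add [obymw,jrcdn,pwx] -> 15 lines: dxjvl lpnlu tcpfp mtz xrj obymw jrcdn pwx ifcw pderp ftj vwfkr qwc bpg vxwg
Hunk 2: at line 10 remove [vwfkr,qwc] add [xhhzy] -> 14 lines: dxjvl lpnlu tcpfp mtz xrj obymw jrcdn pwx ifcw pderp ftj xhhzy bpg vxwg
Hunk 3: at line 3 remove [mtz] add [xjsio,ehm,dmcbk] -> 16 lines: dxjvl lpnlu tcpfp xjsio ehm dmcbk xrj obymw jrcdn pwx ifcw pderp ftj xhhzy bpg vxwg
Hunk 4: at line 8 remove [pwx] add [oeqml,axa,ejcm] -> 18 lines: dxjvl lpnlu tcpfp xjsio ehm dmcbk xrj obymw jrcdn oeqml axa ejcm ifcw pderp ftj xhhzy bpg vxwg
Hunk 5: at line 10 remove [axa,ejcm] add [gsai] -> 17 lines: dxjvl lpnlu tcpfp xjsio ehm dmcbk xrj obymw jrcdn oeqml gsai ifcw pderp ftj xhhzy bpg vxwg
Hunk 6: at line 12 remove [pderp] add [aacko,eqcsu] -> 18 lines: dxjvl lpnlu tcpfp xjsio ehm dmcbk xrj obymw jrcdn oeqml gsai ifcw aacko eqcsu ftj xhhzy bpg vxwg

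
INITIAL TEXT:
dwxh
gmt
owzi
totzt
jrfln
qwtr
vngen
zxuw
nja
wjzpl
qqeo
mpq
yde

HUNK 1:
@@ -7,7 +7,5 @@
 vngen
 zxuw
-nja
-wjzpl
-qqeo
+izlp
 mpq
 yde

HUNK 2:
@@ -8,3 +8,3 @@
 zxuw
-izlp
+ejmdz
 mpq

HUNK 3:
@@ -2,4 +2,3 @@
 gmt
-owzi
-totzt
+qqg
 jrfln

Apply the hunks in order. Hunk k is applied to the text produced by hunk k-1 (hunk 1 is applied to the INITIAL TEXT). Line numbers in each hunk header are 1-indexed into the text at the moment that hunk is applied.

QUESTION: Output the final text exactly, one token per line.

Hunk 1: at line 7 remove [nja,wjzpl,qqeo] add [izlp] -> 11 lines: dwxh gmt owzi totzt jrfln qwtr vngen zxuw izlp mpq yde
Hunk 2: at line 8 remove [izlp] add [ejmdz] -> 11 lines: dwxh gmt owzi totzt jrfln qwtr vngen zxuw ejmdz mpq yde
Hunk 3: at line 2 remove [owzi,totzt] add [qqg] -> 10 lines: dwxh gmt qqg jrfln qwtr vngen zxuw ejmdz mpq yde

Answer: dwxh
gmt
qqg
jrfln
qwtr
vngen
zxuw
ejmdz
mpq
yde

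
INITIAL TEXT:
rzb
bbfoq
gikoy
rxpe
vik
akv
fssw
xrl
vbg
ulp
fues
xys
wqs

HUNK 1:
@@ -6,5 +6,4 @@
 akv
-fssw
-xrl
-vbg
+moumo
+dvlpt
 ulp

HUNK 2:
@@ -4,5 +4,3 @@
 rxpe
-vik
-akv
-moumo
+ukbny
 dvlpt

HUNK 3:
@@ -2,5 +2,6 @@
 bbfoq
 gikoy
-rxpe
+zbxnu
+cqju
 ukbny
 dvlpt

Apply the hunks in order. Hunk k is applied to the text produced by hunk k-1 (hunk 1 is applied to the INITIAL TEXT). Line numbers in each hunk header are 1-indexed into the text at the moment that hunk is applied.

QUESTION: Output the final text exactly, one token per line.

Hunk 1: at line 6 remove [fssw,xrl,vbg] add [moumo,dvlpt] -> 12 lines: rzb bbfoq gikoy rxpe vik akv moumo dvlpt ulp fues xys wqs
Hunk 2: at line 4 remove [vik,akv,moumo] add [ukbny] -> 10 lines: rzb bbfoq gikoy rxpe ukbny dvlpt ulp fues xys wqs
Hunk 3: at line 2 remove [rxpe] add [zbxnu,cqju] -> 11 lines: rzb bbfoq gikoy zbxnu cqju ukbny dvlpt ulp fues xys wqs

Answer: rzb
bbfoq
gikoy
zbxnu
cqju
ukbny
dvlpt
ulp
fues
xys
wqs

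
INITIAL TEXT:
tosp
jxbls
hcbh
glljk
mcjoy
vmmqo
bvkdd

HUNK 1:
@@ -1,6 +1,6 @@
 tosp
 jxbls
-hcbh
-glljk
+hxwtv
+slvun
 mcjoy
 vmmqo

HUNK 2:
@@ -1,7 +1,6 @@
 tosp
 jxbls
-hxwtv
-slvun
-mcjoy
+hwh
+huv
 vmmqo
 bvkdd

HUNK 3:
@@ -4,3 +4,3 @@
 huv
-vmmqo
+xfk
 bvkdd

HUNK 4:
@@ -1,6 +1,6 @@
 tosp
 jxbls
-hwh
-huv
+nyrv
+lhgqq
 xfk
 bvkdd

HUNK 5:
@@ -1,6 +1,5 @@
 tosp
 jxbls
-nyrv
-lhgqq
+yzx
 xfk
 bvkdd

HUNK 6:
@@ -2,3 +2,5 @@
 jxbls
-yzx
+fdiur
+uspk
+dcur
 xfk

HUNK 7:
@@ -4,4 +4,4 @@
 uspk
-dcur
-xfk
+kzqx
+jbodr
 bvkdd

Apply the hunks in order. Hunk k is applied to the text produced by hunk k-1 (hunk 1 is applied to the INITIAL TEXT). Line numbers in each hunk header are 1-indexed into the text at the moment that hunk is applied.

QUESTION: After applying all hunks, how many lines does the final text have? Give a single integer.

Hunk 1: at line 1 remove [hcbh,glljk] add [hxwtv,slvun] -> 7 lines: tosp jxbls hxwtv slvun mcjoy vmmqo bvkdd
Hunk 2: at line 1 remove [hxwtv,slvun,mcjoy] add [hwh,huv] -> 6 lines: tosp jxbls hwh huv vmmqo bvkdd
Hunk 3: at line 4 remove [vmmqo] add [xfk] -> 6 lines: tosp jxbls hwh huv xfk bvkdd
Hunk 4: at line 1 remove [hwh,huv] add [nyrv,lhgqq] -> 6 lines: tosp jxbls nyrv lhgqq xfk bvkdd
Hunk 5: at line 1 remove [nyrv,lhgqq] add [yzx] -> 5 lines: tosp jxbls yzx xfk bvkdd
Hunk 6: at line 2 remove [yzx] add [fdiur,uspk,dcur] -> 7 lines: tosp jxbls fdiur uspk dcur xfk bvkdd
Hunk 7: at line 4 remove [dcur,xfk] add [kzqx,jbodr] -> 7 lines: tosp jxbls fdiur uspk kzqx jbodr bvkdd
Final line count: 7

Answer: 7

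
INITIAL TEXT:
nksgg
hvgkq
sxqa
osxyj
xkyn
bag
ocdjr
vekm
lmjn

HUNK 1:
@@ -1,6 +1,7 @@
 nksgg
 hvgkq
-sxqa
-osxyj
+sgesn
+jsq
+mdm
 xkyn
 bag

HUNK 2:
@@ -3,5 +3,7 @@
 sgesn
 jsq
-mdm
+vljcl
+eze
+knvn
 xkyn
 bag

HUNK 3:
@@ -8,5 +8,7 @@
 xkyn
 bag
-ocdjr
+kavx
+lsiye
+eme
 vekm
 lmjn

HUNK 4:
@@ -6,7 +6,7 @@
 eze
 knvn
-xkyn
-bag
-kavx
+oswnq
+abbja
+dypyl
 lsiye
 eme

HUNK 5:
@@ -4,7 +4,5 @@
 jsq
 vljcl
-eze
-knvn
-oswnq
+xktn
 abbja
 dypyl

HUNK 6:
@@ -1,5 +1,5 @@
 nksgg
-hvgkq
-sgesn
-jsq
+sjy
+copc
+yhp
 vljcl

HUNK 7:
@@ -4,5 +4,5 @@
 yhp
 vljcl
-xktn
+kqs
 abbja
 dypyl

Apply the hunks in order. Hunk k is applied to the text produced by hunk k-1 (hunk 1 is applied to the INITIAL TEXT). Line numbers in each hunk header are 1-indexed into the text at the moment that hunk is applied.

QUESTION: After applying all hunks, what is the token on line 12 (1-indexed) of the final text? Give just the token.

Answer: lmjn

Derivation:
Hunk 1: at line 1 remove [sxqa,osxyj] add [sgesn,jsq,mdm] -> 10 lines: nksgg hvgkq sgesn jsq mdm xkyn bag ocdjr vekm lmjn
Hunk 2: at line 3 remove [mdm] add [vljcl,eze,knvn] -> 12 lines: nksgg hvgkq sgesn jsq vljcl eze knvn xkyn bag ocdjr vekm lmjn
Hunk 3: at line 8 remove [ocdjr] add [kavx,lsiye,eme] -> 14 lines: nksgg hvgkq sgesn jsq vljcl eze knvn xkyn bag kavx lsiye eme vekm lmjn
Hunk 4: at line 6 remove [xkyn,bag,kavx] add [oswnq,abbja,dypyl] -> 14 lines: nksgg hvgkq sgesn jsq vljcl eze knvn oswnq abbja dypyl lsiye eme vekm lmjn
Hunk 5: at line 4 remove [eze,knvn,oswnq] add [xktn] -> 12 lines: nksgg hvgkq sgesn jsq vljcl xktn abbja dypyl lsiye eme vekm lmjn
Hunk 6: at line 1 remove [hvgkq,sgesn,jsq] add [sjy,copc,yhp] -> 12 lines: nksgg sjy copc yhp vljcl xktn abbja dypyl lsiye eme vekm lmjn
Hunk 7: at line 4 remove [xktn] add [kqs] -> 12 lines: nksgg sjy copc yhp vljcl kqs abbja dypyl lsiye eme vekm lmjn
Final line 12: lmjn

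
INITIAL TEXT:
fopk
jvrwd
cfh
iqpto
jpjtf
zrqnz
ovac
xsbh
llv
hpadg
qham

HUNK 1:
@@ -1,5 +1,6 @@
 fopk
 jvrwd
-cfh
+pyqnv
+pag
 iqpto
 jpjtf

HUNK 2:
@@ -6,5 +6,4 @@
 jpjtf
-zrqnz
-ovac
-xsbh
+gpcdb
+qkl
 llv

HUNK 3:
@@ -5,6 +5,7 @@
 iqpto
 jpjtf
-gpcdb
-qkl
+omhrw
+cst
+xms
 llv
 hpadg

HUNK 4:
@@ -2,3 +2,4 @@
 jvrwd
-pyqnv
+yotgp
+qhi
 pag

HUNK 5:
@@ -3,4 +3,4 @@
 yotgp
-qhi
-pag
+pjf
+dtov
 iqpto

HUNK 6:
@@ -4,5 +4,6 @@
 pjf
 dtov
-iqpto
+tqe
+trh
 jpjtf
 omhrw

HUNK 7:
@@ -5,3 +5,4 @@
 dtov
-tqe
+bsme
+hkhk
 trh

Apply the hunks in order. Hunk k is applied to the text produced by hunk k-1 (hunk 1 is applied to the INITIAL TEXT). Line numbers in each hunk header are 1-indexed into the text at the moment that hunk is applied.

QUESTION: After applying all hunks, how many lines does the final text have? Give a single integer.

Answer: 15

Derivation:
Hunk 1: at line 1 remove [cfh] add [pyqnv,pag] -> 12 lines: fopk jvrwd pyqnv pag iqpto jpjtf zrqnz ovac xsbh llv hpadg qham
Hunk 2: at line 6 remove [zrqnz,ovac,xsbh] add [gpcdb,qkl] -> 11 lines: fopk jvrwd pyqnv pag iqpto jpjtf gpcdb qkl llv hpadg qham
Hunk 3: at line 5 remove [gpcdb,qkl] add [omhrw,cst,xms] -> 12 lines: fopk jvrwd pyqnv pag iqpto jpjtf omhrw cst xms llv hpadg qham
Hunk 4: at line 2 remove [pyqnv] add [yotgp,qhi] -> 13 lines: fopk jvrwd yotgp qhi pag iqpto jpjtf omhrw cst xms llv hpadg qham
Hunk 5: at line 3 remove [qhi,pag] add [pjf,dtov] -> 13 lines: fopk jvrwd yotgp pjf dtov iqpto jpjtf omhrw cst xms llv hpadg qham
Hunk 6: at line 4 remove [iqpto] add [tqe,trh] -> 14 lines: fopk jvrwd yotgp pjf dtov tqe trh jpjtf omhrw cst xms llv hpadg qham
Hunk 7: at line 5 remove [tqe] add [bsme,hkhk] -> 15 lines: fopk jvrwd yotgp pjf dtov bsme hkhk trh jpjtf omhrw cst xms llv hpadg qham
Final line count: 15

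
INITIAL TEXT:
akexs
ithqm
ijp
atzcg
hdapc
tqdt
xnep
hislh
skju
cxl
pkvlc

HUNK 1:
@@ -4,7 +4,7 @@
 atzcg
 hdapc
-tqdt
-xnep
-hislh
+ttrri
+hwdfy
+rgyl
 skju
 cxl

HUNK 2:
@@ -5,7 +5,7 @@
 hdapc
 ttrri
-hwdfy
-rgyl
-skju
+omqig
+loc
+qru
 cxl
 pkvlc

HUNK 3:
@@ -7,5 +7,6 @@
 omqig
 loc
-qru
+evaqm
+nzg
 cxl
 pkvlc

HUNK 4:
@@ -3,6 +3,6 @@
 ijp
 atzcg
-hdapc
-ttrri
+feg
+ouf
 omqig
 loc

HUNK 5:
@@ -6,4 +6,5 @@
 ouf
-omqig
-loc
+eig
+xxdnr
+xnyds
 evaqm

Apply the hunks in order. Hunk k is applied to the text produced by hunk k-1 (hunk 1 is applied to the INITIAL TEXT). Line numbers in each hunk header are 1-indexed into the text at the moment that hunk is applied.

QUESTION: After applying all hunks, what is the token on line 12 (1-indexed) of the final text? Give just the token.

Hunk 1: at line 4 remove [tqdt,xnep,hislh] add [ttrri,hwdfy,rgyl] -> 11 lines: akexs ithqm ijp atzcg hdapc ttrri hwdfy rgyl skju cxl pkvlc
Hunk 2: at line 5 remove [hwdfy,rgyl,skju] add [omqig,loc,qru] -> 11 lines: akexs ithqm ijp atzcg hdapc ttrri omqig loc qru cxl pkvlc
Hunk 3: at line 7 remove [qru] add [evaqm,nzg] -> 12 lines: akexs ithqm ijp atzcg hdapc ttrri omqig loc evaqm nzg cxl pkvlc
Hunk 4: at line 3 remove [hdapc,ttrri] add [feg,ouf] -> 12 lines: akexs ithqm ijp atzcg feg ouf omqig loc evaqm nzg cxl pkvlc
Hunk 5: at line 6 remove [omqig,loc] add [eig,xxdnr,xnyds] -> 13 lines: akexs ithqm ijp atzcg feg ouf eig xxdnr xnyds evaqm nzg cxl pkvlc
Final line 12: cxl

Answer: cxl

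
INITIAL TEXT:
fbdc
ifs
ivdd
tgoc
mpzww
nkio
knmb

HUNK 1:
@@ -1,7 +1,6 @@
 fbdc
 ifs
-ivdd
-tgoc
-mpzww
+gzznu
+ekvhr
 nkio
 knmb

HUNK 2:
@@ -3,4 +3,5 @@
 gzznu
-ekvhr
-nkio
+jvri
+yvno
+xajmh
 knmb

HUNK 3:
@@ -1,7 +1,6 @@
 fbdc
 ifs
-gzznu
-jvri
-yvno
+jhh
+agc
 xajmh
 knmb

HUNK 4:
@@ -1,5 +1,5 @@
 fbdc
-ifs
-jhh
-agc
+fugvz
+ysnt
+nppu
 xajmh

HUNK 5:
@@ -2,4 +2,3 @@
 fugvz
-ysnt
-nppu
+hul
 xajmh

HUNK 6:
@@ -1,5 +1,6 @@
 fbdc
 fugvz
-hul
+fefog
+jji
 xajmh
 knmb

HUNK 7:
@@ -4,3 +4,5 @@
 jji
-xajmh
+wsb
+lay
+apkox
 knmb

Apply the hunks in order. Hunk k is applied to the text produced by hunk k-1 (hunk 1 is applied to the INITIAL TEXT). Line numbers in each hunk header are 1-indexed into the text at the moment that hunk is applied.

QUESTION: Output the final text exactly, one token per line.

Answer: fbdc
fugvz
fefog
jji
wsb
lay
apkox
knmb

Derivation:
Hunk 1: at line 1 remove [ivdd,tgoc,mpzww] add [gzznu,ekvhr] -> 6 lines: fbdc ifs gzznu ekvhr nkio knmb
Hunk 2: at line 3 remove [ekvhr,nkio] add [jvri,yvno,xajmh] -> 7 lines: fbdc ifs gzznu jvri yvno xajmh knmb
Hunk 3: at line 1 remove [gzznu,jvri,yvno] add [jhh,agc] -> 6 lines: fbdc ifs jhh agc xajmh knmb
Hunk 4: at line 1 remove [ifs,jhh,agc] add [fugvz,ysnt,nppu] -> 6 lines: fbdc fugvz ysnt nppu xajmh knmb
Hunk 5: at line 2 remove [ysnt,nppu] add [hul] -> 5 lines: fbdc fugvz hul xajmh knmb
Hunk 6: at line 1 remove [hul] add [fefog,jji] -> 6 lines: fbdc fugvz fefog jji xajmh knmb
Hunk 7: at line 4 remove [xajmh] add [wsb,lay,apkox] -> 8 lines: fbdc fugvz fefog jji wsb lay apkox knmb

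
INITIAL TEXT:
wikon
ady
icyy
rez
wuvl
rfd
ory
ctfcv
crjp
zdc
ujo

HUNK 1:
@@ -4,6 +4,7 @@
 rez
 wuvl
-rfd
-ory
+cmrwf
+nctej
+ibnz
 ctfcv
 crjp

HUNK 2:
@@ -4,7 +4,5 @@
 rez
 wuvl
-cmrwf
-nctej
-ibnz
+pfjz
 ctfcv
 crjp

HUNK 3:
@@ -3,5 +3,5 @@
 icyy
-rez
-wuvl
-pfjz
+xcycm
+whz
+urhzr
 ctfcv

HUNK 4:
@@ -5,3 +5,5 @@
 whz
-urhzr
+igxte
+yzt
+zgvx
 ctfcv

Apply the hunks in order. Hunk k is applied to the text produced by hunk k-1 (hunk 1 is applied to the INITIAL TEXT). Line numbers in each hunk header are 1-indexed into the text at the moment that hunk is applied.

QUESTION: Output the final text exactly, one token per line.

Answer: wikon
ady
icyy
xcycm
whz
igxte
yzt
zgvx
ctfcv
crjp
zdc
ujo

Derivation:
Hunk 1: at line 4 remove [rfd,ory] add [cmrwf,nctej,ibnz] -> 12 lines: wikon ady icyy rez wuvl cmrwf nctej ibnz ctfcv crjp zdc ujo
Hunk 2: at line 4 remove [cmrwf,nctej,ibnz] add [pfjz] -> 10 lines: wikon ady icyy rez wuvl pfjz ctfcv crjp zdc ujo
Hunk 3: at line 3 remove [rez,wuvl,pfjz] add [xcycm,whz,urhzr] -> 10 lines: wikon ady icyy xcycm whz urhzr ctfcv crjp zdc ujo
Hunk 4: at line 5 remove [urhzr] add [igxte,yzt,zgvx] -> 12 lines: wikon ady icyy xcycm whz igxte yzt zgvx ctfcv crjp zdc ujo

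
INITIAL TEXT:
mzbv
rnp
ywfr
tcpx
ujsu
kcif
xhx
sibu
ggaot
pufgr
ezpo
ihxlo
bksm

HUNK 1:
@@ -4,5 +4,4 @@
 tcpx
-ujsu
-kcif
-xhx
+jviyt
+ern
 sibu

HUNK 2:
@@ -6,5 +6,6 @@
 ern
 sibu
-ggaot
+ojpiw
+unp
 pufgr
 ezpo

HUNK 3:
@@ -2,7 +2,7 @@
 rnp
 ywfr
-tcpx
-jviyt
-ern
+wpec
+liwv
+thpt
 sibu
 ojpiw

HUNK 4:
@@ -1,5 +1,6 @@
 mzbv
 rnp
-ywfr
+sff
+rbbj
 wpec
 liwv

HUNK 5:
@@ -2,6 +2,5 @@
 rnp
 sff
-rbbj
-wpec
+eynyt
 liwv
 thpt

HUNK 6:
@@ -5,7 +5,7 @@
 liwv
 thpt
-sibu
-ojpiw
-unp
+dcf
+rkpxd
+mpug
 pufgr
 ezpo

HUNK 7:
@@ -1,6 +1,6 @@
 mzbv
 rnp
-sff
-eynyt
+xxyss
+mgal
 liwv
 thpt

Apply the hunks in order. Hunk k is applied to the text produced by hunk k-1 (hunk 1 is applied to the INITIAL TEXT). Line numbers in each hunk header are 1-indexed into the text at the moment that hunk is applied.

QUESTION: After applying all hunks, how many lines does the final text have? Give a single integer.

Answer: 13

Derivation:
Hunk 1: at line 4 remove [ujsu,kcif,xhx] add [jviyt,ern] -> 12 lines: mzbv rnp ywfr tcpx jviyt ern sibu ggaot pufgr ezpo ihxlo bksm
Hunk 2: at line 6 remove [ggaot] add [ojpiw,unp] -> 13 lines: mzbv rnp ywfr tcpx jviyt ern sibu ojpiw unp pufgr ezpo ihxlo bksm
Hunk 3: at line 2 remove [tcpx,jviyt,ern] add [wpec,liwv,thpt] -> 13 lines: mzbv rnp ywfr wpec liwv thpt sibu ojpiw unp pufgr ezpo ihxlo bksm
Hunk 4: at line 1 remove [ywfr] add [sff,rbbj] -> 14 lines: mzbv rnp sff rbbj wpec liwv thpt sibu ojpiw unp pufgr ezpo ihxlo bksm
Hunk 5: at line 2 remove [rbbj,wpec] add [eynyt] -> 13 lines: mzbv rnp sff eynyt liwv thpt sibu ojpiw unp pufgr ezpo ihxlo bksm
Hunk 6: at line 5 remove [sibu,ojpiw,unp] add [dcf,rkpxd,mpug] -> 13 lines: mzbv rnp sff eynyt liwv thpt dcf rkpxd mpug pufgr ezpo ihxlo bksm
Hunk 7: at line 1 remove [sff,eynyt] add [xxyss,mgal] -> 13 lines: mzbv rnp xxyss mgal liwv thpt dcf rkpxd mpug pufgr ezpo ihxlo bksm
Final line count: 13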